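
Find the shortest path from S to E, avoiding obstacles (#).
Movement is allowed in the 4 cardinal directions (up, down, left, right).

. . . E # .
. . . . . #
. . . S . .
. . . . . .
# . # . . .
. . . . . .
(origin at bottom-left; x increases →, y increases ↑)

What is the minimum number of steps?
2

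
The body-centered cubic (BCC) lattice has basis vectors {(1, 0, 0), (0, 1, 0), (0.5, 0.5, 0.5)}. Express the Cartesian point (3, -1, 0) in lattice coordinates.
3b₁ - b₂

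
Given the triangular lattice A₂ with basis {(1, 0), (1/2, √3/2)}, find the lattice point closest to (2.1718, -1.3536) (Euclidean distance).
(2, -1.732)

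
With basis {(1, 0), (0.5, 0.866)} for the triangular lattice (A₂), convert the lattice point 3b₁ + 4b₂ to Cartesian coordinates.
(5, 3.464)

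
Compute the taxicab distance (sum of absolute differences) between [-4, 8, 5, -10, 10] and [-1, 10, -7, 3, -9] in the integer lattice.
49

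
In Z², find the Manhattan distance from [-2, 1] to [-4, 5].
6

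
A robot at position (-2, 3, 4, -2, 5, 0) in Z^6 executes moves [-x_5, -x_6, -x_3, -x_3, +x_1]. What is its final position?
(-1, 3, 2, -2, 4, -1)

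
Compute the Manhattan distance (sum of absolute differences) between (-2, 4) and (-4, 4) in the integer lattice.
2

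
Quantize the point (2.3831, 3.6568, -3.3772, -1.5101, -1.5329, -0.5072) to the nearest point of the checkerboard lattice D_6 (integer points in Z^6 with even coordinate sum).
(2, 4, -3, -2, -2, -1)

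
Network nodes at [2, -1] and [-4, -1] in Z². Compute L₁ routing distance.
6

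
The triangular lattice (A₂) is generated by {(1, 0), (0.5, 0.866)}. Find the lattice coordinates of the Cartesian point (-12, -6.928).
-8b₁ - 8b₂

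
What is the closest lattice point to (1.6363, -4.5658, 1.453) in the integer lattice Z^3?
(2, -5, 1)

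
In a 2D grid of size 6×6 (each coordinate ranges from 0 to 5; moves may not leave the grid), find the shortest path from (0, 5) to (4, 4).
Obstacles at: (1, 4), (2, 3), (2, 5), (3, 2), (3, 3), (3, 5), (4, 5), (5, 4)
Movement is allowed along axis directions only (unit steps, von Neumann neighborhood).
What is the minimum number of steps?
11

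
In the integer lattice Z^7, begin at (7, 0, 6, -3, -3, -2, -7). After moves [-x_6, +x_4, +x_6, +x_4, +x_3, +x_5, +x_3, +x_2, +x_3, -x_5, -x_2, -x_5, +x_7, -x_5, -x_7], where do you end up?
(7, 0, 9, -1, -5, -2, -7)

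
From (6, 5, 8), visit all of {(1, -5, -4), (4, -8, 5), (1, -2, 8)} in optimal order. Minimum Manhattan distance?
39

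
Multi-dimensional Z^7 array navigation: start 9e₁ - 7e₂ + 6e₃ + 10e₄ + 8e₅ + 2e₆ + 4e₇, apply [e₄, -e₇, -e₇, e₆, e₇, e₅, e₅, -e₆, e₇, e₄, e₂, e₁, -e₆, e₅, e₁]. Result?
(11, -6, 6, 12, 11, 1, 4)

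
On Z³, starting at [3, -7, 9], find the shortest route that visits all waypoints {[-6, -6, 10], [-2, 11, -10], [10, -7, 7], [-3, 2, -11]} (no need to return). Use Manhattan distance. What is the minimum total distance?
72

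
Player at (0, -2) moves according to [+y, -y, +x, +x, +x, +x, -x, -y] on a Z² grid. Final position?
(3, -3)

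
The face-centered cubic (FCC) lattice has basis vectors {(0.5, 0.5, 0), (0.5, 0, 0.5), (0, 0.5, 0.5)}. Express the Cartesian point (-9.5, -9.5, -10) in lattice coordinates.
-9b₁ - 10b₂ - 10b₃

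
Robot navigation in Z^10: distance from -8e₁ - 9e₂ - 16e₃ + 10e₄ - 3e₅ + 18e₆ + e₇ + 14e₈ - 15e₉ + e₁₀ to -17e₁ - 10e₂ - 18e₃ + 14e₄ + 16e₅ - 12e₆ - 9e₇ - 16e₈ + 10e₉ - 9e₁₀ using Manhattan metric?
140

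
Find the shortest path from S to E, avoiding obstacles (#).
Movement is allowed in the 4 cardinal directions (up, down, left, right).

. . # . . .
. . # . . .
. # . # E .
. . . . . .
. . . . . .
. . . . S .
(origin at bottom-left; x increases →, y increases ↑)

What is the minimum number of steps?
3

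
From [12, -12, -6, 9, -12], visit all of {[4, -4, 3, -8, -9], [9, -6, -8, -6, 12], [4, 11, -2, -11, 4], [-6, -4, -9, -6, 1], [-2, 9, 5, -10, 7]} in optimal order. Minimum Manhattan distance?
168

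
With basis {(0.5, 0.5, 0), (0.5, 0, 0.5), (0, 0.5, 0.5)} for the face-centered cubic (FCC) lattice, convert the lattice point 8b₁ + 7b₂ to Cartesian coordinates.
(7.5, 4, 3.5)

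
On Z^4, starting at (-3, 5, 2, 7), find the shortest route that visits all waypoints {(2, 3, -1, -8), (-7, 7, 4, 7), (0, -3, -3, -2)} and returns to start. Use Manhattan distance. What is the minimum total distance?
82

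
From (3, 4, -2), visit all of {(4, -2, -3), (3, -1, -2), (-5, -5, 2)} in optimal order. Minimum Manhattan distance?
25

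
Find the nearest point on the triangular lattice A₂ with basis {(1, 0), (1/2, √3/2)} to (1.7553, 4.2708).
(1.5, 4.33)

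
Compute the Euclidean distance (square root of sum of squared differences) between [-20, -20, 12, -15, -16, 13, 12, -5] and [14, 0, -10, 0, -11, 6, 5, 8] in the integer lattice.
50.5668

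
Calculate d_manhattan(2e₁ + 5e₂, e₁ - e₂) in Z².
7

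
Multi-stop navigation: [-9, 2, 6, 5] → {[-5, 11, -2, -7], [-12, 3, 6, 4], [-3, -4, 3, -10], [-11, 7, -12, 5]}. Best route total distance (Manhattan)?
86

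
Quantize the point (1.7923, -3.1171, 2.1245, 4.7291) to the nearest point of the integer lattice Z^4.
(2, -3, 2, 5)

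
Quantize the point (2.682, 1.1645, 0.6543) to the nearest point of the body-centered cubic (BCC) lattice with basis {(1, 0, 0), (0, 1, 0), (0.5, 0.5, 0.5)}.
(2.5, 1.5, 0.5)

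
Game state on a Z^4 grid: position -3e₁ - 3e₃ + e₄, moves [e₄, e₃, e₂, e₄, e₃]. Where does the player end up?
(-3, 1, -1, 3)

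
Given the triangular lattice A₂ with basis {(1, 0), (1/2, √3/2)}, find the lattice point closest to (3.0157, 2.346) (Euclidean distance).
(3.5, 2.598)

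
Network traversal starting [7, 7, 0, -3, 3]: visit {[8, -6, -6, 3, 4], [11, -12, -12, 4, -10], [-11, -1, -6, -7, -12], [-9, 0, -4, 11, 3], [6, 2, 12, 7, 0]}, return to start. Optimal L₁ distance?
218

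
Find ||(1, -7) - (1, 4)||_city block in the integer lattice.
11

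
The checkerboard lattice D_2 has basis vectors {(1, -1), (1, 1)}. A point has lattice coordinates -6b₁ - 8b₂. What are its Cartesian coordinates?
(-14, -2)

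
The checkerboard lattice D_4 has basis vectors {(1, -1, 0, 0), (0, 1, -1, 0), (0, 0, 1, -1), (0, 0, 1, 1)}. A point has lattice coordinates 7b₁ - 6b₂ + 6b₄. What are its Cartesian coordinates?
(7, -13, 12, 6)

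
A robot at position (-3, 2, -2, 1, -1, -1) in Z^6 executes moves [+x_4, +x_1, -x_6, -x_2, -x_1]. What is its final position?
(-3, 1, -2, 2, -1, -2)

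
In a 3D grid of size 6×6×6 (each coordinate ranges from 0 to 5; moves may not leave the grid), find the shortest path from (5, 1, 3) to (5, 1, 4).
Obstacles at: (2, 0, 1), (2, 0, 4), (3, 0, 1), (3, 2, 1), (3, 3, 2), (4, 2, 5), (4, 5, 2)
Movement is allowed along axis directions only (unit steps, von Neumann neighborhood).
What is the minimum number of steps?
1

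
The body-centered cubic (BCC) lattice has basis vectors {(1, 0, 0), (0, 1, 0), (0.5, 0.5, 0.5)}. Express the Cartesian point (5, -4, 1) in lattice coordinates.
4b₁ - 5b₂ + 2b₃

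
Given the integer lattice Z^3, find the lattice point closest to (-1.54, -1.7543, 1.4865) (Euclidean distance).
(-2, -2, 1)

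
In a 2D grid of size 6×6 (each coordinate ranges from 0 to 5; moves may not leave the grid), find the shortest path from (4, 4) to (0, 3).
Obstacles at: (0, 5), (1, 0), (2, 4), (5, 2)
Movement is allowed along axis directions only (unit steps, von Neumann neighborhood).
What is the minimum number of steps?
5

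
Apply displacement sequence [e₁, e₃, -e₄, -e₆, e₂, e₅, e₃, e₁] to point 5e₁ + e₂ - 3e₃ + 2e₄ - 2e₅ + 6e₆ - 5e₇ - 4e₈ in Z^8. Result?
(7, 2, -1, 1, -1, 5, -5, -4)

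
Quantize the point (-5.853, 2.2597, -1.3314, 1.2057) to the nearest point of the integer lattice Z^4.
(-6, 2, -1, 1)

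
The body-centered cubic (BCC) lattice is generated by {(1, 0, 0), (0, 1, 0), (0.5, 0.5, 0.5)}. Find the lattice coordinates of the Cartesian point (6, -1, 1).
5b₁ - 2b₂ + 2b₃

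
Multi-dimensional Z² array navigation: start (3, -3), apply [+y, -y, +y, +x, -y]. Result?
(4, -3)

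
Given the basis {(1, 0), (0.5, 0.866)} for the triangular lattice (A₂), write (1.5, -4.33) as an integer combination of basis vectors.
4b₁ - 5b₂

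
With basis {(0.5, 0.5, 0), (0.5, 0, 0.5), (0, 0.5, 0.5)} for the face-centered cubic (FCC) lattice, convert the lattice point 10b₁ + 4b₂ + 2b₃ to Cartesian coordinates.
(7, 6, 3)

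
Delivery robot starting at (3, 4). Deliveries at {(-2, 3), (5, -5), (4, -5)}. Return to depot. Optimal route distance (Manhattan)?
32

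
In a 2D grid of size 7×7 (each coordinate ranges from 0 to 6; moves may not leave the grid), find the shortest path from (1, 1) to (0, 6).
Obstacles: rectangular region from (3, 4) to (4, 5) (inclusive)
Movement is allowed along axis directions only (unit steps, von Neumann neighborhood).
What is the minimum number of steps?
6
(one shortest path: (1, 1) → (0, 1) → (0, 2) → (0, 3) → (0, 4) → (0, 5) → (0, 6))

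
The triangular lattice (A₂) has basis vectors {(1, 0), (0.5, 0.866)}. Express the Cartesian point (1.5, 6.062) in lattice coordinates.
-2b₁ + 7b₂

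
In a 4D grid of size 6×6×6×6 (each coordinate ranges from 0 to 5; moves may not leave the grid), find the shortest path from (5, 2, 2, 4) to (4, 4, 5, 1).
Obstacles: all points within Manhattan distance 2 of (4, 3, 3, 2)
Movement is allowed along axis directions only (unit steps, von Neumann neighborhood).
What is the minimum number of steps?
9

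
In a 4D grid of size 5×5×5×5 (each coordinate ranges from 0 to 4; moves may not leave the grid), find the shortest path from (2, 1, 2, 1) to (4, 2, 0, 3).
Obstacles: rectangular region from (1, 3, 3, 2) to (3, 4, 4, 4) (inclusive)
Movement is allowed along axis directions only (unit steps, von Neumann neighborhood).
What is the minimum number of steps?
7
(one shortest path: (2, 1, 2, 1) → (3, 1, 2, 1) → (4, 1, 2, 1) → (4, 2, 2, 1) → (4, 2, 1, 1) → (4, 2, 0, 1) → (4, 2, 0, 2) → (4, 2, 0, 3))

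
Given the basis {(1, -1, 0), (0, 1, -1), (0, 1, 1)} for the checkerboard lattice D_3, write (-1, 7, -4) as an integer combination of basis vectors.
-b₁ + 5b₂ + b₃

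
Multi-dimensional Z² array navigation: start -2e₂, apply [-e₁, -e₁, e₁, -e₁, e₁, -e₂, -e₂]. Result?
(-1, -4)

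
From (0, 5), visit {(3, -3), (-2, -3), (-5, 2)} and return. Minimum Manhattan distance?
32
(one optimal route: (0, 5) → (3, -3) → (-2, -3) → (-5, 2) → (0, 5))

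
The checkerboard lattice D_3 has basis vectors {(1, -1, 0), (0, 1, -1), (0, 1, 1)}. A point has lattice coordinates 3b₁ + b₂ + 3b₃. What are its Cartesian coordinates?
(3, 1, 2)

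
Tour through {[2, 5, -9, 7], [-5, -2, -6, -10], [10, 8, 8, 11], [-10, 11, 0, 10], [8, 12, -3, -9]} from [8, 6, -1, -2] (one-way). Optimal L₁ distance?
142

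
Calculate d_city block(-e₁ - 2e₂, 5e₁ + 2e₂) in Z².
10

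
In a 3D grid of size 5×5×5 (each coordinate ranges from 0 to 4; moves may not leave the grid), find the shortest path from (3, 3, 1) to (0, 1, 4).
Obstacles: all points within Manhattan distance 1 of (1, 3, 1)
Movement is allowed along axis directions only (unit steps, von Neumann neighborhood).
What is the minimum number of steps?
8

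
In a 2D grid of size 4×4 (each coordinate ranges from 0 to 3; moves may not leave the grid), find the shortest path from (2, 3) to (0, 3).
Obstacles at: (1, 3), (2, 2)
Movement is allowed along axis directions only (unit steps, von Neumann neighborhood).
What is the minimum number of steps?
8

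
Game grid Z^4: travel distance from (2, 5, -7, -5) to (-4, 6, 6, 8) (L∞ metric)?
13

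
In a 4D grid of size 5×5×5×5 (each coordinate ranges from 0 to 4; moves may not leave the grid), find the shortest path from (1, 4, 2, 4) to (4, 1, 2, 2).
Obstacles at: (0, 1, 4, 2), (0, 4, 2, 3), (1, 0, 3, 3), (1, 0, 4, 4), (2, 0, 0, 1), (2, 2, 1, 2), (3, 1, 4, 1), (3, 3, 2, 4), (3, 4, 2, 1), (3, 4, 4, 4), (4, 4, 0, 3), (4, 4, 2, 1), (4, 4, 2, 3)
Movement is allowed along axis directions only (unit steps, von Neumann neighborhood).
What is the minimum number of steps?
8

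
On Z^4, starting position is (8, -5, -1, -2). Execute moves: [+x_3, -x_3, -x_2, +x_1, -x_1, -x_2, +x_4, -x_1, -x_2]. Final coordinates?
(7, -8, -1, -1)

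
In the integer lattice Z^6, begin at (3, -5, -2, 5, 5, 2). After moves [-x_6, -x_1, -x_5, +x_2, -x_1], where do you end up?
(1, -4, -2, 5, 4, 1)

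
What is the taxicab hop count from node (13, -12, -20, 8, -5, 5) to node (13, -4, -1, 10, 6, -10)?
55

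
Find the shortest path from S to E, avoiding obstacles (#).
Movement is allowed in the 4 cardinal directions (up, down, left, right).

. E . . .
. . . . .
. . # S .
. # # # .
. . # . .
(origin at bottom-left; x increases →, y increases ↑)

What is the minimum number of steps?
4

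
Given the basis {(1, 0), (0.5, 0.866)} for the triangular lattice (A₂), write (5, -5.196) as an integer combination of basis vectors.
8b₁ - 6b₂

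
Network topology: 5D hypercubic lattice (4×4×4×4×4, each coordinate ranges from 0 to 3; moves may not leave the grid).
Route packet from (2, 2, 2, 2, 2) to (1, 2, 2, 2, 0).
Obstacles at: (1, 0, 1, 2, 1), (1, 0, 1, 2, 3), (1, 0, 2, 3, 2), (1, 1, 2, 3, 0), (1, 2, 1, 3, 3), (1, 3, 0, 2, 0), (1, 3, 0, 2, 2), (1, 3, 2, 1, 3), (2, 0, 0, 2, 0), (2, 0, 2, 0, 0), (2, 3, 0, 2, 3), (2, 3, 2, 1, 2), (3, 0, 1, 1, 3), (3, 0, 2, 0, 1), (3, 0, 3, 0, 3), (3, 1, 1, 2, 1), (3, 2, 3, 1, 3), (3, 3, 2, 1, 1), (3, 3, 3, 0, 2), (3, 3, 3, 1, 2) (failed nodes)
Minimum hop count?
3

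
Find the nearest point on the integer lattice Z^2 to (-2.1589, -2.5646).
(-2, -3)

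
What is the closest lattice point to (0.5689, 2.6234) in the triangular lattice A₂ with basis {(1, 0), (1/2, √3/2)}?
(0.5, 2.598)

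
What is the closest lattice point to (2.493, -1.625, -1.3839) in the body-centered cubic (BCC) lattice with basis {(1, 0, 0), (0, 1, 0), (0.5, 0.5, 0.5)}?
(2.5, -1.5, -1.5)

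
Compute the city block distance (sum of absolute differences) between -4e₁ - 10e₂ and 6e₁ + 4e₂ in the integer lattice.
24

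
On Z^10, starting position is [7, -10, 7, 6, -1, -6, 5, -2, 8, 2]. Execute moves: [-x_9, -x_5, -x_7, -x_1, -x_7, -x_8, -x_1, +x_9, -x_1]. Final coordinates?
(4, -10, 7, 6, -2, -6, 3, -3, 8, 2)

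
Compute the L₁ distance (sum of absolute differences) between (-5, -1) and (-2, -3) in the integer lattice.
5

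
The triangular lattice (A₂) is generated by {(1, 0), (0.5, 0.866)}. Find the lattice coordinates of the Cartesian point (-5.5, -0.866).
-5b₁ - b₂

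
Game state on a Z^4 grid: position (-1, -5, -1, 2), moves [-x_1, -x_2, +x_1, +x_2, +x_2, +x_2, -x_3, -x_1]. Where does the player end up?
(-2, -3, -2, 2)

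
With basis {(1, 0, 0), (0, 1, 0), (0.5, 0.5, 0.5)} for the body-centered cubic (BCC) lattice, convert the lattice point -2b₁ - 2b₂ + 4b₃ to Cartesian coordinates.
(0, 0, 2)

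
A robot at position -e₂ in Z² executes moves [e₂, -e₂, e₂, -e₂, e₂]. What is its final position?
(0, 0)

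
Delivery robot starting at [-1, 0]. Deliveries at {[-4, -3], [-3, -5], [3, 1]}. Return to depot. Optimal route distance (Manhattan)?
26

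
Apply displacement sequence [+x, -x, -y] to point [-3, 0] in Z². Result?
(-3, -1)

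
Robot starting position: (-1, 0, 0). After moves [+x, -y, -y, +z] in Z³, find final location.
(0, -2, 1)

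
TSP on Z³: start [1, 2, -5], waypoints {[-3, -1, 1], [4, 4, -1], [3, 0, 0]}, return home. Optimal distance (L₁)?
36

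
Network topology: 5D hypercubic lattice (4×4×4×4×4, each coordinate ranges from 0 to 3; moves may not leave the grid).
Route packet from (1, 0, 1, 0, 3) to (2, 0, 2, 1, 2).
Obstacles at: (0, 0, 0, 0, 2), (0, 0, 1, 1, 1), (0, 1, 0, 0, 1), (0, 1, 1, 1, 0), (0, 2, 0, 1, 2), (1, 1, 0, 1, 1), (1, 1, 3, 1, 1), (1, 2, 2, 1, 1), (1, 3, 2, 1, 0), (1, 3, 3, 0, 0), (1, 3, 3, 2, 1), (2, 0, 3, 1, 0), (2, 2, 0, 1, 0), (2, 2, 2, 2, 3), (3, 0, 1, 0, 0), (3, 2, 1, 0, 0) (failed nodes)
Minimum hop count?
4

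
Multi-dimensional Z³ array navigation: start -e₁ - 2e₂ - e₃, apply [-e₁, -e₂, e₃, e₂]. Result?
(-2, -2, 0)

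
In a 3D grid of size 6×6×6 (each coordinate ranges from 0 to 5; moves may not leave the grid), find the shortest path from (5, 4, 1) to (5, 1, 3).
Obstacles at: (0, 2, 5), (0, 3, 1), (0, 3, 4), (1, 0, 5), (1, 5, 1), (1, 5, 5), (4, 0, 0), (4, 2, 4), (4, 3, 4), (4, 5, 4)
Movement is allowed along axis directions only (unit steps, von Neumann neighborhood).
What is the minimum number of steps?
5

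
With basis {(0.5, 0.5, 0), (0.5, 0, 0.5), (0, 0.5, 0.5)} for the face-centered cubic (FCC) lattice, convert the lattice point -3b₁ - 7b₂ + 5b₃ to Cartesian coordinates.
(-5, 1, -1)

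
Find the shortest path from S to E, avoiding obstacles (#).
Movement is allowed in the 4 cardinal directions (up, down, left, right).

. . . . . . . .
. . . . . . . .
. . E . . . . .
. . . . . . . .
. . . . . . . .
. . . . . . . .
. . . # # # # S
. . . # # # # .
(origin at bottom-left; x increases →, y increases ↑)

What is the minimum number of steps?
9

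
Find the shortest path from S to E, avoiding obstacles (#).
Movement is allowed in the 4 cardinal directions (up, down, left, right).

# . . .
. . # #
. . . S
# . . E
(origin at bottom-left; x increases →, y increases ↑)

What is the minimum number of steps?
1
(one shortest path: (3, 1) → (3, 0))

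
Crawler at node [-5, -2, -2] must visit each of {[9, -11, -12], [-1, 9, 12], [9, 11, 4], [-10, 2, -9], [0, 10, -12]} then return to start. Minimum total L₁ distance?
154
(one optimal route: (-5, -2, -2) → (9, -11, -12) → (9, 11, 4) → (-1, 9, 12) → (0, 10, -12) → (-10, 2, -9) → (-5, -2, -2))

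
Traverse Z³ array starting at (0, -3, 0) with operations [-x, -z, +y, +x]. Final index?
(0, -2, -1)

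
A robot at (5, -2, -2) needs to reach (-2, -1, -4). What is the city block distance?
10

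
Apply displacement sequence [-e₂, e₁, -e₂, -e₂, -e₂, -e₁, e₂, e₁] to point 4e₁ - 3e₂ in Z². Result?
(5, -6)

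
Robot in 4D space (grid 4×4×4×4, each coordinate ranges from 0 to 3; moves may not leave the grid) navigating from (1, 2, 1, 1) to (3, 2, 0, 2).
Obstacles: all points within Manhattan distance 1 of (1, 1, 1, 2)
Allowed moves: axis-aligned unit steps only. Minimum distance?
4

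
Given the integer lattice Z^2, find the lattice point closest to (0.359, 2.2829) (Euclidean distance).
(0, 2)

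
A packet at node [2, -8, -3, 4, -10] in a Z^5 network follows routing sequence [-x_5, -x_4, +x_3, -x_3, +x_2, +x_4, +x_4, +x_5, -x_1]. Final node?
(1, -7, -3, 5, -10)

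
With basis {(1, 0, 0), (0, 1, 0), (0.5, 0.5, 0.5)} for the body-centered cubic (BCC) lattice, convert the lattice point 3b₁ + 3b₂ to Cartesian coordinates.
(3, 3, 0)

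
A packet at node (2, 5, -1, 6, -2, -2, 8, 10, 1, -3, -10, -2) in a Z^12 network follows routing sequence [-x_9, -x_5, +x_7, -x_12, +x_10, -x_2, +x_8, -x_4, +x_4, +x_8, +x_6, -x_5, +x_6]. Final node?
(2, 4, -1, 6, -4, 0, 9, 12, 0, -2, -10, -3)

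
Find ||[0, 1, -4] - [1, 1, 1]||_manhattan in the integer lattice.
6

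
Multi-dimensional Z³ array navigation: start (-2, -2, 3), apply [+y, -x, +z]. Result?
(-3, -1, 4)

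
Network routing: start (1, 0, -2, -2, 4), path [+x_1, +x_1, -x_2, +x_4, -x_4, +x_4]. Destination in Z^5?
(3, -1, -2, -1, 4)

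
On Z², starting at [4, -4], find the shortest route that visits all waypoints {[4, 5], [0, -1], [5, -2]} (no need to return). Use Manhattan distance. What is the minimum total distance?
19
(one optimal route: (4, -4) → (5, -2) → (0, -1) → (4, 5))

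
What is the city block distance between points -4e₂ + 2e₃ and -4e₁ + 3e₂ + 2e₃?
11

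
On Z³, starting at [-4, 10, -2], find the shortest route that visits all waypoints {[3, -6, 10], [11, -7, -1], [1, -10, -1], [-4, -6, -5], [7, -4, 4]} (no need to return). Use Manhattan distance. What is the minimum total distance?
69
(one optimal route: (-4, 10, -2) → (-4, -6, -5) → (1, -10, -1) → (11, -7, -1) → (7, -4, 4) → (3, -6, 10))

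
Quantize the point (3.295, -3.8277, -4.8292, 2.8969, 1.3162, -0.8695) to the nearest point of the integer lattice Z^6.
(3, -4, -5, 3, 1, -1)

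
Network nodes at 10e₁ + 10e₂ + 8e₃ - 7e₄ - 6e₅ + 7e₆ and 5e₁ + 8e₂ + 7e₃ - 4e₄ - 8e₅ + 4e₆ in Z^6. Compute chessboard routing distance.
5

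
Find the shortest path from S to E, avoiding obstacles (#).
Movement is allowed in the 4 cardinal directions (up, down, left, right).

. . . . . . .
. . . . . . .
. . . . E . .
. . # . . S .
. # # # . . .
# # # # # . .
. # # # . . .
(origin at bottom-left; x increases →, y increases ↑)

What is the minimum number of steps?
2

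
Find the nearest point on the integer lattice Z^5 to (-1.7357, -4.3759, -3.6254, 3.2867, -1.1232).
(-2, -4, -4, 3, -1)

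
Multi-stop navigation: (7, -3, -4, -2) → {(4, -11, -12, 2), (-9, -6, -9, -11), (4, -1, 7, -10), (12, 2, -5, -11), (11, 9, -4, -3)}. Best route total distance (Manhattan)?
127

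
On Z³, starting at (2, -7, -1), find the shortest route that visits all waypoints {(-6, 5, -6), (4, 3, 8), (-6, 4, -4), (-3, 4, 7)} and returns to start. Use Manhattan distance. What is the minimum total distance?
72
(one optimal route: (2, -7, -1) → (-6, 5, -6) → (-6, 4, -4) → (-3, 4, 7) → (4, 3, 8) → (2, -7, -1))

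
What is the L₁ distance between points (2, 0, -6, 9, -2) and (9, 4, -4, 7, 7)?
24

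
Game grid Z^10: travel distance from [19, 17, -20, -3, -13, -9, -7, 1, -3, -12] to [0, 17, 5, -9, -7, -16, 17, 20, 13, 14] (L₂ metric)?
54.5527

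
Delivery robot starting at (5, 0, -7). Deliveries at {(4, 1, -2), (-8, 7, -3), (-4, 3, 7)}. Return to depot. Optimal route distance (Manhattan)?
68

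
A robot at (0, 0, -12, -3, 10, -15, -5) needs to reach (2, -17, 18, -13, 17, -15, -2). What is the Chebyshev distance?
30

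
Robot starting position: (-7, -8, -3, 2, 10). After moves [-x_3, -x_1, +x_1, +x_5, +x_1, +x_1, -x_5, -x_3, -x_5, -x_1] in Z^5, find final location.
(-6, -8, -5, 2, 9)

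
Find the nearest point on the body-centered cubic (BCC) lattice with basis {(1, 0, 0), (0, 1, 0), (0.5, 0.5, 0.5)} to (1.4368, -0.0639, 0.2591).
(1.5, -0.5, 0.5)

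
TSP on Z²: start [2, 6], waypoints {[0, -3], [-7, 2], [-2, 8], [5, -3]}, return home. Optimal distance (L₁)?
46
(one optimal route: (2, 6) → (-2, 8) → (-7, 2) → (0, -3) → (5, -3) → (2, 6))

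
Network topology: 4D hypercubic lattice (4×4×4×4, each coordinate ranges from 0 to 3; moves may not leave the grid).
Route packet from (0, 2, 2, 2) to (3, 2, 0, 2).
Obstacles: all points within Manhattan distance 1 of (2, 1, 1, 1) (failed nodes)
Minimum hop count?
5
(one shortest path: (0, 2, 2, 2) → (1, 2, 2, 2) → (2, 2, 2, 2) → (3, 2, 2, 2) → (3, 2, 1, 2) → (3, 2, 0, 2))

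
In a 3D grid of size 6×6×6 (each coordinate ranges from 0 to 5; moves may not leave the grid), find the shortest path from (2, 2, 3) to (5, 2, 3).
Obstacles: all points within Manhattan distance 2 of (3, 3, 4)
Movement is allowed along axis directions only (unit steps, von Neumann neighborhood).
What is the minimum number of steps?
5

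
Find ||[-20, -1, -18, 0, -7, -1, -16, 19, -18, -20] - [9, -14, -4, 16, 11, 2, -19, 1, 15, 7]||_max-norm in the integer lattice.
33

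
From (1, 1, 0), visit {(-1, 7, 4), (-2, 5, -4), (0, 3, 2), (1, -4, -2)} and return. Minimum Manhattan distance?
44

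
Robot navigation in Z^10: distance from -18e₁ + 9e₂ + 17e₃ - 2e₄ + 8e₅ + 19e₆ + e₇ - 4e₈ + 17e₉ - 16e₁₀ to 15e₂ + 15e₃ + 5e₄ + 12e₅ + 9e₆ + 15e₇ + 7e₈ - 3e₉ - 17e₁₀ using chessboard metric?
20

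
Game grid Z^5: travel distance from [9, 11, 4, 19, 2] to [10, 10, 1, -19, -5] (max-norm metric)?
38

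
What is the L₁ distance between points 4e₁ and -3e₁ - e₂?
8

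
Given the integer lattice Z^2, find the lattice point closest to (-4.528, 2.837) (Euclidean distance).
(-5, 3)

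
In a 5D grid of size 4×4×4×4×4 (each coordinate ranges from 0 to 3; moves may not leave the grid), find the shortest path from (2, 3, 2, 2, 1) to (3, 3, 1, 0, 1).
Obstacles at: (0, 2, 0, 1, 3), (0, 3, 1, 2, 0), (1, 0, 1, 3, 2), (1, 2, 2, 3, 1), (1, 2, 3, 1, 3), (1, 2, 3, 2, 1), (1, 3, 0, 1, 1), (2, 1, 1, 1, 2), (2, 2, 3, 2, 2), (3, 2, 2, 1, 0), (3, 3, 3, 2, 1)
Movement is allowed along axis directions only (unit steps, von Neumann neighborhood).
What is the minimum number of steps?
4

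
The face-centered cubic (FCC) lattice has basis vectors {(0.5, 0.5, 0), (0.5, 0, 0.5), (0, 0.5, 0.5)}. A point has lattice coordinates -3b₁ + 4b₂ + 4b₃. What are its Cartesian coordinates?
(0.5, 0.5, 4)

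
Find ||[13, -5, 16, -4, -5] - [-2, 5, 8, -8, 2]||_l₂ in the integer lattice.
21.3073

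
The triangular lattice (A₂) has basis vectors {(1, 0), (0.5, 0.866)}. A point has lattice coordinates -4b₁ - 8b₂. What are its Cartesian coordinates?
(-8, -6.928)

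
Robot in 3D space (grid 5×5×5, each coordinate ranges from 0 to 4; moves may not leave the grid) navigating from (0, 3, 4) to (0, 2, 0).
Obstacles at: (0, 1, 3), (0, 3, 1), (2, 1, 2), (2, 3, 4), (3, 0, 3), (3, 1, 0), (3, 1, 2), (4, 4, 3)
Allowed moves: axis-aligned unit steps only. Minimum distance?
5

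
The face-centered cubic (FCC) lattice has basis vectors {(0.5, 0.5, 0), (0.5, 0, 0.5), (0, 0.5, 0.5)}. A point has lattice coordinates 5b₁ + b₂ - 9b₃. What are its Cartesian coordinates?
(3, -2, -4)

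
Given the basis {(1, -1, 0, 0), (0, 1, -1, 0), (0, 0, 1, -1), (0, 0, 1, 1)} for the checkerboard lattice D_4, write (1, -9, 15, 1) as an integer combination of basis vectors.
b₁ - 8b₂ + 3b₃ + 4b₄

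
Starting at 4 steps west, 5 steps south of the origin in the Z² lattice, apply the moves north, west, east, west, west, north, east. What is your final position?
(-5, -3)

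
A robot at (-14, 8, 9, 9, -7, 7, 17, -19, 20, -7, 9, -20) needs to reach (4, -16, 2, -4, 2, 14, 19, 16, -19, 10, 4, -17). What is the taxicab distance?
179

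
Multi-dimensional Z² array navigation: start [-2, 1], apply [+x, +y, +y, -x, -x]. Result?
(-3, 3)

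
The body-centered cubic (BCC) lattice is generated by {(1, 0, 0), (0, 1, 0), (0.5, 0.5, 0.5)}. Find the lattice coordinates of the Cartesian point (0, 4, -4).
4b₁ + 8b₂ - 8b₃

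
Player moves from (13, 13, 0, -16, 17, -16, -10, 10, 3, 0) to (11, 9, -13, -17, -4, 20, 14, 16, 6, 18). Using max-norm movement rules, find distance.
36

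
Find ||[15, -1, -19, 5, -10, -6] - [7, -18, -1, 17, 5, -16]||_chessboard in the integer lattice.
18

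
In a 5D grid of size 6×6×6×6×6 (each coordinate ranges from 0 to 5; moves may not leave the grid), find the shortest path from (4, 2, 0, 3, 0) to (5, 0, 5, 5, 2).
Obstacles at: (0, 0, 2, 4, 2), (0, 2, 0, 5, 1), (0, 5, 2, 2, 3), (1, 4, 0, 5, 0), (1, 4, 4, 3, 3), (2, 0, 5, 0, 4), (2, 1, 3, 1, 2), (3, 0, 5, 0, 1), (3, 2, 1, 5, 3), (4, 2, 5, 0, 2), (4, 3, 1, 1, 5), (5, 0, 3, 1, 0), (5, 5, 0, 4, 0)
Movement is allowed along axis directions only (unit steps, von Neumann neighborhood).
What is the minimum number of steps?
12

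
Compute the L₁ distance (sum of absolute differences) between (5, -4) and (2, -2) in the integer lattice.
5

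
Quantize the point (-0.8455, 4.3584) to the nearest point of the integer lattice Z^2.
(-1, 4)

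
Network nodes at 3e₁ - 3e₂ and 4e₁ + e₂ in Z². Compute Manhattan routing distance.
5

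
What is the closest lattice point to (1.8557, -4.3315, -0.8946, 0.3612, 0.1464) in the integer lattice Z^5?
(2, -4, -1, 0, 0)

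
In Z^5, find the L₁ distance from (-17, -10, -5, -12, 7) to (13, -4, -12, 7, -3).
72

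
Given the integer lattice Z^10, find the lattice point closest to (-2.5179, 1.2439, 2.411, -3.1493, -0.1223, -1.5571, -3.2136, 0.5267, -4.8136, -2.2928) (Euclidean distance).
(-3, 1, 2, -3, 0, -2, -3, 1, -5, -2)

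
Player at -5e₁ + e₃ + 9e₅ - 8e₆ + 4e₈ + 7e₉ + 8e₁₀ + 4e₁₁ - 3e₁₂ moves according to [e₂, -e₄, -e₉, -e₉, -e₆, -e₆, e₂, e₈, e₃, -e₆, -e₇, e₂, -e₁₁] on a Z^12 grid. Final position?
(-5, 3, 2, -1, 9, -11, -1, 5, 5, 8, 3, -3)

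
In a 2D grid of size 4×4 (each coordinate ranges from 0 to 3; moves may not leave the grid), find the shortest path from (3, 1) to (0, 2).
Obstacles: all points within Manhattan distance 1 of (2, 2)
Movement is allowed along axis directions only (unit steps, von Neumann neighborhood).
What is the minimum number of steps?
6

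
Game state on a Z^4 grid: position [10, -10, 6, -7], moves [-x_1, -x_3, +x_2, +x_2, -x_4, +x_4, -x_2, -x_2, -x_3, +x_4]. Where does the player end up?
(9, -10, 4, -6)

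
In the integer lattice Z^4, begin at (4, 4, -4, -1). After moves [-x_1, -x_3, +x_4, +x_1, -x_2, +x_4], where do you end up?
(4, 3, -5, 1)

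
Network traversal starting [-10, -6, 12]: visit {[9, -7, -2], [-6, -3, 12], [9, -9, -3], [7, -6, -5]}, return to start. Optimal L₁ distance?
84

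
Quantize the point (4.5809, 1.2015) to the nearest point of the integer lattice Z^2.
(5, 1)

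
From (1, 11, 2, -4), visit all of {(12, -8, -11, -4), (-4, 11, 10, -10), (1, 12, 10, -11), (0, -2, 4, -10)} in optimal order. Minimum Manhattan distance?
85
(one optimal route: (1, 11, 2, -4) → (1, 12, 10, -11) → (-4, 11, 10, -10) → (0, -2, 4, -10) → (12, -8, -11, -4))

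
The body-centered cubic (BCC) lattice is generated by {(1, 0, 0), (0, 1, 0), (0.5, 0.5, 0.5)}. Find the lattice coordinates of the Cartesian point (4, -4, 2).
2b₁ - 6b₂ + 4b₃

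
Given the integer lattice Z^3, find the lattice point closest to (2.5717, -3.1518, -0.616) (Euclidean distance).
(3, -3, -1)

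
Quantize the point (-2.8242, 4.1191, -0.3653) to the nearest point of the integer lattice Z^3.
(-3, 4, 0)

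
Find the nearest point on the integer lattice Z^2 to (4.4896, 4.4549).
(4, 4)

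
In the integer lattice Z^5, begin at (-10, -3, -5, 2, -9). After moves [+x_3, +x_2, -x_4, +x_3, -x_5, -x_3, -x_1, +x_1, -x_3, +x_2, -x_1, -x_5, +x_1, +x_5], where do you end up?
(-10, -1, -5, 1, -10)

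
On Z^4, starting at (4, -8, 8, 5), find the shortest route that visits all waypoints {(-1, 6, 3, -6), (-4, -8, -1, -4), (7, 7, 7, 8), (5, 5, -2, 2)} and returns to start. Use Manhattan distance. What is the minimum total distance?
110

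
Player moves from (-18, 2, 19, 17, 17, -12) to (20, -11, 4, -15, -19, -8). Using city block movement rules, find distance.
138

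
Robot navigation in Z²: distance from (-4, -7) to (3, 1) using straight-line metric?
10.6301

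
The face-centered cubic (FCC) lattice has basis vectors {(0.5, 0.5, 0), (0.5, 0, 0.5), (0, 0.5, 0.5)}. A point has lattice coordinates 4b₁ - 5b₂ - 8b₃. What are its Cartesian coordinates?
(-0.5, -2, -6.5)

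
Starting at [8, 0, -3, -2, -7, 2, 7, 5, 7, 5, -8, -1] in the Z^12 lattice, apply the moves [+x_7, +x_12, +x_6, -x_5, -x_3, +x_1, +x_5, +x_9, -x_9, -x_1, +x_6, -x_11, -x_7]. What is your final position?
(8, 0, -4, -2, -7, 4, 7, 5, 7, 5, -9, 0)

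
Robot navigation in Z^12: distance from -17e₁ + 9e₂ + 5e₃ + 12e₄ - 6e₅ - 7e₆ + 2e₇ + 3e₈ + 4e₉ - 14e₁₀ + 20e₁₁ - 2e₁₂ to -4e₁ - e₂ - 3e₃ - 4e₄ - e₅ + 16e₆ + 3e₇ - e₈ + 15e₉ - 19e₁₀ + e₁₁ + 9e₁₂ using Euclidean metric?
42.2847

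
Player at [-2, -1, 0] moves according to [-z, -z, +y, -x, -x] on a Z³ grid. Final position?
(-4, 0, -2)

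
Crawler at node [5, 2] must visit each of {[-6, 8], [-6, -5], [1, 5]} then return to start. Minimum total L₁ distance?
48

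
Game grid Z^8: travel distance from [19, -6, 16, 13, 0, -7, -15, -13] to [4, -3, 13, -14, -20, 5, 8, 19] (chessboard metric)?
32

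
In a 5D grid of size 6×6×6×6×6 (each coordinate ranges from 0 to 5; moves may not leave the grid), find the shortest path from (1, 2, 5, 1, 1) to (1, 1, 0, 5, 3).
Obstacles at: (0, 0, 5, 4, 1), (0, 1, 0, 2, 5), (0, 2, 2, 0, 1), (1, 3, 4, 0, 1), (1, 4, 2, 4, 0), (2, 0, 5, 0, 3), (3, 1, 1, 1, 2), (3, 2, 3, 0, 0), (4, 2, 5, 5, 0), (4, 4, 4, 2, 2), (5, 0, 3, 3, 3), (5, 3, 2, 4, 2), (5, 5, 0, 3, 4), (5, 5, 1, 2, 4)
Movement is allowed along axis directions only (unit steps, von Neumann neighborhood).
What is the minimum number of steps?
12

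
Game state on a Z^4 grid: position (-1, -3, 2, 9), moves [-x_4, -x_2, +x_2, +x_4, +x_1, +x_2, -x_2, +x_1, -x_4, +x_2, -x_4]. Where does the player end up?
(1, -2, 2, 7)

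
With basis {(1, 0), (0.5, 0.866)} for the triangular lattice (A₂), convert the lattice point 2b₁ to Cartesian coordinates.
(2, 0)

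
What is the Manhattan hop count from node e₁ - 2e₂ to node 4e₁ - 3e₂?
4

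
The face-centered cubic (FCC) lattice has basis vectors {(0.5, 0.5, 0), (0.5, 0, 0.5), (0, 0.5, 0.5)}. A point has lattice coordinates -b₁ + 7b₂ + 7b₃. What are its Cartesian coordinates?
(3, 3, 7)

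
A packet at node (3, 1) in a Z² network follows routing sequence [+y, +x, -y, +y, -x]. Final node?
(3, 2)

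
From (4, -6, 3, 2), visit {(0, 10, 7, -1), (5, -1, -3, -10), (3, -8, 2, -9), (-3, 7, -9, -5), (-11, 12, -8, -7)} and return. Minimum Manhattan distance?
134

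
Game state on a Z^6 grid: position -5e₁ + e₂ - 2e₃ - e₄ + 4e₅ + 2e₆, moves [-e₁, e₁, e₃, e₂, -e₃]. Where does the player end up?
(-5, 2, -2, -1, 4, 2)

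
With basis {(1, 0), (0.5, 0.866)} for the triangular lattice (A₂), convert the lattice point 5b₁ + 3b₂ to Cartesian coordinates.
(6.5, 2.598)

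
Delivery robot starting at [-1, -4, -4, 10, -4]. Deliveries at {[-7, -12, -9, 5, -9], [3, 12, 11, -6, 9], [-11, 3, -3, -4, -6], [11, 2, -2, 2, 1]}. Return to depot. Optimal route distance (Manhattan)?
200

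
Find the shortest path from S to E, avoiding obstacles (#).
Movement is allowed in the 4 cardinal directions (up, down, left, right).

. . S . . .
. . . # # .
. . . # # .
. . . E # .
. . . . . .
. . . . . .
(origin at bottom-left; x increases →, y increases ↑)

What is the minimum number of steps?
4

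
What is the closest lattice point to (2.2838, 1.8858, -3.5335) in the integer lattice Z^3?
(2, 2, -4)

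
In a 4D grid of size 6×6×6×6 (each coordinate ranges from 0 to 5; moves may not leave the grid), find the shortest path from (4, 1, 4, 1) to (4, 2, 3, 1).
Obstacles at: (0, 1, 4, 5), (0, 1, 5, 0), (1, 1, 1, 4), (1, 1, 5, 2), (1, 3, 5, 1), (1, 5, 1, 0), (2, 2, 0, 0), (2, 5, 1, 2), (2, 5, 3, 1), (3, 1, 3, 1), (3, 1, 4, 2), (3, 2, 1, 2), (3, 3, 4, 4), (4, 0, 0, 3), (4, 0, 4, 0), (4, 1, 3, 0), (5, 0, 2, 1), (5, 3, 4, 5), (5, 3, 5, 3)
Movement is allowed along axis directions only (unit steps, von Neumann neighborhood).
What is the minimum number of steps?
2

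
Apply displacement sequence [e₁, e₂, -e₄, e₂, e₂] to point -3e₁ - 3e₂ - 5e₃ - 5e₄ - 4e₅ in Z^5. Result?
(-2, 0, -5, -6, -4)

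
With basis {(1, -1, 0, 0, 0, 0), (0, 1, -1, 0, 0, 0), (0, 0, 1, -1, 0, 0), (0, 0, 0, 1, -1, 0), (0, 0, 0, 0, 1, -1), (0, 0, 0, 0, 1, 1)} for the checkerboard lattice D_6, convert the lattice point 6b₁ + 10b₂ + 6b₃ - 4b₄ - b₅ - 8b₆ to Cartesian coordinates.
(6, 4, -4, -10, -5, -7)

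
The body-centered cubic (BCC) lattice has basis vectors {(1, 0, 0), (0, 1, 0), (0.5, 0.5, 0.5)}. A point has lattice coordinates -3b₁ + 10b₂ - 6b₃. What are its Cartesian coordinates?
(-6, 7, -3)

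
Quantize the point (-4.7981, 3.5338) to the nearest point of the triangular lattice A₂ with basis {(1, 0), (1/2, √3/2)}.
(-5, 3.464)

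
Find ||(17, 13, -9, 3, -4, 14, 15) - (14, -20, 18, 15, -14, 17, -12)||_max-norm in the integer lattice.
33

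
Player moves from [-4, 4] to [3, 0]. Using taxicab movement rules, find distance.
11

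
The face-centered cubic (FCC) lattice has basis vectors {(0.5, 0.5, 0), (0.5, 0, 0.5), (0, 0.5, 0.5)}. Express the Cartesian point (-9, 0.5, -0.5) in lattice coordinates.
-8b₁ - 10b₂ + 9b₃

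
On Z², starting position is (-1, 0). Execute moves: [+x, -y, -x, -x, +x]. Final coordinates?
(-1, -1)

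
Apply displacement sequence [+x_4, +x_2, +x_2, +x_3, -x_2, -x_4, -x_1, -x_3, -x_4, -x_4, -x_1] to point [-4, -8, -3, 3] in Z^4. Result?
(-6, -7, -3, 1)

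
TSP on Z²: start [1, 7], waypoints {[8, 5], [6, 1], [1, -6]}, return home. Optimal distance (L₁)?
40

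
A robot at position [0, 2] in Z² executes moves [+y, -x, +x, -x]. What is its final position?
(-1, 3)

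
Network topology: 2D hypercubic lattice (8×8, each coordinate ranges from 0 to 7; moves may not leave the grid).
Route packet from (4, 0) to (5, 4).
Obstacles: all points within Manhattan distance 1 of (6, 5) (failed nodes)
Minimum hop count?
5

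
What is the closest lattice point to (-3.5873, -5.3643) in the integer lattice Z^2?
(-4, -5)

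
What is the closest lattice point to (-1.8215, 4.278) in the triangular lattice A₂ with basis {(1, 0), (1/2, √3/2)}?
(-1.5, 4.33)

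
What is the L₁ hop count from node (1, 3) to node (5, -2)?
9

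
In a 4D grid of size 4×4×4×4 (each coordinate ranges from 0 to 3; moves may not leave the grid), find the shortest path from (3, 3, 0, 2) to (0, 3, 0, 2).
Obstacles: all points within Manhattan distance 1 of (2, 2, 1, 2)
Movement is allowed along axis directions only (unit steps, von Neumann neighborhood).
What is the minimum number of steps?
3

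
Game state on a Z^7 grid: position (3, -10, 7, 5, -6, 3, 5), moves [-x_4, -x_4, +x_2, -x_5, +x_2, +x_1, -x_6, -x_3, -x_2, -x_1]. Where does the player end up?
(3, -9, 6, 3, -7, 2, 5)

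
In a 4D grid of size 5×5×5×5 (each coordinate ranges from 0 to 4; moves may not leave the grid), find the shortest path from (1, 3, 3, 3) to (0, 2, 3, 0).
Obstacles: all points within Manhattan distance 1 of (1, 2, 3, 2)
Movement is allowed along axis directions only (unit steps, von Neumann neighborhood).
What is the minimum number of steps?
5
(one shortest path: (1, 3, 3, 3) → (0, 3, 3, 3) → (0, 3, 3, 2) → (0, 3, 3, 1) → (0, 2, 3, 1) → (0, 2, 3, 0))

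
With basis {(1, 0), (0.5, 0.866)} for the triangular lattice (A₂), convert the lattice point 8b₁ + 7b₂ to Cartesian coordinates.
(11.5, 6.062)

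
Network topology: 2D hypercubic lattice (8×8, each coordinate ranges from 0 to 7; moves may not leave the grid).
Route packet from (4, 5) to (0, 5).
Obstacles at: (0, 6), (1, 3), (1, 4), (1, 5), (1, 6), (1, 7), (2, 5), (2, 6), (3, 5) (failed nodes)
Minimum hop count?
10
(one shortest path: (4, 5) → (4, 4) → (3, 4) → (2, 4) → (2, 3) → (2, 2) → (1, 2) → (0, 2) → (0, 3) → (0, 4) → (0, 5))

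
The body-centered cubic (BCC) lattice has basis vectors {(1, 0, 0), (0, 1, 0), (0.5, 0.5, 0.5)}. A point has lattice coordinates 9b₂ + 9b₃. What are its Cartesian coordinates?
(4.5, 13.5, 4.5)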